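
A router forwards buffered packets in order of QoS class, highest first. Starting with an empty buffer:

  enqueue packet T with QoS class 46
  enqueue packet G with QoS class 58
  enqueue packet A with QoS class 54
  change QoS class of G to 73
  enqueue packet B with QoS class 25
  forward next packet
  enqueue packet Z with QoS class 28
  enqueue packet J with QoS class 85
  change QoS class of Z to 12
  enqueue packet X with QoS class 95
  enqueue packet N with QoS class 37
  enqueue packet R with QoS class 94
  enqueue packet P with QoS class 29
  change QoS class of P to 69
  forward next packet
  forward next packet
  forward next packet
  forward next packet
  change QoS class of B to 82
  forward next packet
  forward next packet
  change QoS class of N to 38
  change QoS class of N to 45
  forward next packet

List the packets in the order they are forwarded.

add T (QoS class 46) → {T:46}
add G (QoS class 58) → {G:58, T:46}
add A (QoS class 54) → {G:58, A:54, T:46}
update G to QoS class 73 → {G:73, A:54, T:46}
add B (QoS class 25) → {G:73, A:54, T:46, B:25}
forward next packet → G; now {A:54, T:46, B:25}
add Z (QoS class 28) → {A:54, T:46, Z:28, B:25}
add J (QoS class 85) → {J:85, A:54, T:46, Z:28, B:25}
update Z to QoS class 12 → {J:85, A:54, T:46, B:25, Z:12}
add X (QoS class 95) → {X:95, J:85, A:54, T:46, B:25, Z:12}
add N (QoS class 37) → {X:95, J:85, A:54, T:46, N:37, B:25, Z:12}
add R (QoS class 94) → {X:95, R:94, J:85, A:54, T:46, N:37, B:25, Z:12}
add P (QoS class 29) → {X:95, R:94, J:85, A:54, T:46, N:37, P:29, B:25, Z:12}
update P to QoS class 69 → {X:95, R:94, J:85, P:69, A:54, T:46, N:37, B:25, Z:12}
forward next packet → X; now {R:94, J:85, P:69, A:54, T:46, N:37, B:25, Z:12}
forward next packet → R; now {J:85, P:69, A:54, T:46, N:37, B:25, Z:12}
forward next packet → J; now {P:69, A:54, T:46, N:37, B:25, Z:12}
forward next packet → P; now {A:54, T:46, N:37, B:25, Z:12}
update B to QoS class 82 → {B:82, A:54, T:46, N:37, Z:12}
forward next packet → B; now {A:54, T:46, N:37, Z:12}
forward next packet → A; now {T:46, N:37, Z:12}
update N to QoS class 38 → {T:46, N:38, Z:12}
update N to QoS class 45 → {T:46, N:45, Z:12}
forward next packet → T; now {N:45, Z:12}

G, X, R, J, P, B, A, T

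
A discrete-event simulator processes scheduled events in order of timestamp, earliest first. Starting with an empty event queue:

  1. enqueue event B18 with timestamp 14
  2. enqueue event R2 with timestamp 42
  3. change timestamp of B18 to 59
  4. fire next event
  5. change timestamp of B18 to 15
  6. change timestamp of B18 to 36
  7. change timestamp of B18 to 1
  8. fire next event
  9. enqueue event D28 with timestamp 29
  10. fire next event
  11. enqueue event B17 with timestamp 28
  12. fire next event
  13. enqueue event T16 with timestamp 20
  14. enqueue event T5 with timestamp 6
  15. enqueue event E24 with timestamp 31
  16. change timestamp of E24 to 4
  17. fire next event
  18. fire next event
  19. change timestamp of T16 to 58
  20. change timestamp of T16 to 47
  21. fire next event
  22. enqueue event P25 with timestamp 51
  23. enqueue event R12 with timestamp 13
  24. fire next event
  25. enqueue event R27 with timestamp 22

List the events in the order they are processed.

R2, B18, D28, B17, E24, T5, T16, R12

add B18 (timestamp 14) → {B18:14}
add R2 (timestamp 42) → {B18:14, R2:42}
update B18 to timestamp 59 → {R2:42, B18:59}
fire next event → R2; now {B18:59}
update B18 to timestamp 15 → {B18:15}
update B18 to timestamp 36 → {B18:36}
update B18 to timestamp 1 → {B18:1}
fire next event → B18; now {}
add D28 (timestamp 29) → {D28:29}
fire next event → D28; now {}
add B17 (timestamp 28) → {B17:28}
fire next event → B17; now {}
add T16 (timestamp 20) → {T16:20}
add T5 (timestamp 6) → {T5:6, T16:20}
add E24 (timestamp 31) → {T5:6, T16:20, E24:31}
update E24 to timestamp 4 → {E24:4, T5:6, T16:20}
fire next event → E24; now {T5:6, T16:20}
fire next event → T5; now {T16:20}
update T16 to timestamp 58 → {T16:58}
update T16 to timestamp 47 → {T16:47}
fire next event → T16; now {}
add P25 (timestamp 51) → {P25:51}
add R12 (timestamp 13) → {R12:13, P25:51}
fire next event → R12; now {P25:51}
add R27 (timestamp 22) → {R27:22, P25:51}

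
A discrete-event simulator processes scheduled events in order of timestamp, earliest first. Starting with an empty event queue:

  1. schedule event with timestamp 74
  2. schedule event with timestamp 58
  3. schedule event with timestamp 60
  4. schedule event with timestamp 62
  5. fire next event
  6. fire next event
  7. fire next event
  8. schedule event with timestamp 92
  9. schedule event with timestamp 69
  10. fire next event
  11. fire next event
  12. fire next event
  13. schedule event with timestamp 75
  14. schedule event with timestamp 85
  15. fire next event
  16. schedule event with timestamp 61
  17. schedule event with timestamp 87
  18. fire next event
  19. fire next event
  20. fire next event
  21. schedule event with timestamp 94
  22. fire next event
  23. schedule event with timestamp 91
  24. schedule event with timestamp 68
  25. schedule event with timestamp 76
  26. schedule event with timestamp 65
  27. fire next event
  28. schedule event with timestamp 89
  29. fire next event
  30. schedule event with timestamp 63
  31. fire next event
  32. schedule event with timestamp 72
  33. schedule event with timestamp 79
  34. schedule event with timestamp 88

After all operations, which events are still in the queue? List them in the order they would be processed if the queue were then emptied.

insert 74 → {74}
insert 58 → {58, 74}
insert 60 → {58, 60, 74}
insert 62 → {58, 60, 62, 74}
fire next event → 58; now {60, 62, 74}
fire next event → 60; now {62, 74}
fire next event → 62; now {74}
insert 92 → {74, 92}
insert 69 → {69, 74, 92}
fire next event → 69; now {74, 92}
fire next event → 74; now {92}
fire next event → 92; now {}
insert 75 → {75}
insert 85 → {75, 85}
fire next event → 75; now {85}
insert 61 → {61, 85}
insert 87 → {61, 85, 87}
fire next event → 61; now {85, 87}
fire next event → 85; now {87}
fire next event → 87; now {}
insert 94 → {94}
fire next event → 94; now {}
insert 91 → {91}
insert 68 → {68, 91}
insert 76 → {68, 76, 91}
insert 65 → {65, 68, 76, 91}
fire next event → 65; now {68, 76, 91}
insert 89 → {68, 76, 89, 91}
fire next event → 68; now {76, 89, 91}
insert 63 → {63, 76, 89, 91}
fire next event → 63; now {76, 89, 91}
insert 72 → {72, 76, 89, 91}
insert 79 → {72, 76, 79, 89, 91}
insert 88 → {72, 76, 79, 88, 89, 91}

72 → 76 → 79 → 88 → 89 → 91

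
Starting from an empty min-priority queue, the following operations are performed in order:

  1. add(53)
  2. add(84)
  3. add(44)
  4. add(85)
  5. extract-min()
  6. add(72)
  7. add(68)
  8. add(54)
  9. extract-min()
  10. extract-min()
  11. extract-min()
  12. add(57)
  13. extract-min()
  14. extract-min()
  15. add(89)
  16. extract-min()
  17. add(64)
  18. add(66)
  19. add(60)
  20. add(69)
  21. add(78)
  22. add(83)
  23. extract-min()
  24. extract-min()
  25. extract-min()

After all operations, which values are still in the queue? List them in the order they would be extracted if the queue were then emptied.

insert 53 → {53}
insert 84 → {53, 84}
insert 44 → {44, 53, 84}
insert 85 → {44, 53, 84, 85}
extract-min → 44; now {53, 84, 85}
insert 72 → {53, 72, 84, 85}
insert 68 → {53, 68, 72, 84, 85}
insert 54 → {53, 54, 68, 72, 84, 85}
extract-min → 53; now {54, 68, 72, 84, 85}
extract-min → 54; now {68, 72, 84, 85}
extract-min → 68; now {72, 84, 85}
insert 57 → {57, 72, 84, 85}
extract-min → 57; now {72, 84, 85}
extract-min → 72; now {84, 85}
insert 89 → {84, 85, 89}
extract-min → 84; now {85, 89}
insert 64 → {64, 85, 89}
insert 66 → {64, 66, 85, 89}
insert 60 → {60, 64, 66, 85, 89}
insert 69 → {60, 64, 66, 69, 85, 89}
insert 78 → {60, 64, 66, 69, 78, 85, 89}
insert 83 → {60, 64, 66, 69, 78, 83, 85, 89}
extract-min → 60; now {64, 66, 69, 78, 83, 85, 89}
extract-min → 64; now {66, 69, 78, 83, 85, 89}
extract-min → 66; now {69, 78, 83, 85, 89}

[69, 78, 83, 85, 89]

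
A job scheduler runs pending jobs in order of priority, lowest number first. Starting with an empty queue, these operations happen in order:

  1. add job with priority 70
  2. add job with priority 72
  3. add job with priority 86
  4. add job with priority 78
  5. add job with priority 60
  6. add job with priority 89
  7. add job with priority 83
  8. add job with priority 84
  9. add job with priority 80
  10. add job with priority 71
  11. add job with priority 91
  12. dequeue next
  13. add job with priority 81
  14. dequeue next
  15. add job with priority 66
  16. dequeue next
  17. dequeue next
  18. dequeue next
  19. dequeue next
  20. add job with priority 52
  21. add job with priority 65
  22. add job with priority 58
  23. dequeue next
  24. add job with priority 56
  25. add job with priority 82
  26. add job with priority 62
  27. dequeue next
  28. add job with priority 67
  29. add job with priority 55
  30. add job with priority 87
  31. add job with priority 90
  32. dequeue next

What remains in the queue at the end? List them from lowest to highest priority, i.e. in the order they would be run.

58 → 62 → 65 → 67 → 80 → 81 → 82 → 83 → 84 → 86 → 87 → 89 → 90 → 91

insert 70 → {70}
insert 72 → {70, 72}
insert 86 → {70, 72, 86}
insert 78 → {70, 72, 78, 86}
insert 60 → {60, 70, 72, 78, 86}
insert 89 → {60, 70, 72, 78, 86, 89}
insert 83 → {60, 70, 72, 78, 83, 86, 89}
insert 84 → {60, 70, 72, 78, 83, 84, 86, 89}
insert 80 → {60, 70, 72, 78, 80, 83, 84, 86, 89}
insert 71 → {60, 70, 71, 72, 78, 80, 83, 84, 86, 89}
insert 91 → {60, 70, 71, 72, 78, 80, 83, 84, 86, 89, 91}
dequeue next → 60; now {70, 71, 72, 78, 80, 83, 84, 86, 89, 91}
insert 81 → {70, 71, 72, 78, 80, 81, 83, 84, 86, 89, 91}
dequeue next → 70; now {71, 72, 78, 80, 81, 83, 84, 86, 89, 91}
insert 66 → {66, 71, 72, 78, 80, 81, 83, 84, 86, 89, 91}
dequeue next → 66; now {71, 72, 78, 80, 81, 83, 84, 86, 89, 91}
dequeue next → 71; now {72, 78, 80, 81, 83, 84, 86, 89, 91}
dequeue next → 72; now {78, 80, 81, 83, 84, 86, 89, 91}
dequeue next → 78; now {80, 81, 83, 84, 86, 89, 91}
insert 52 → {52, 80, 81, 83, 84, 86, 89, 91}
insert 65 → {52, 65, 80, 81, 83, 84, 86, 89, 91}
insert 58 → {52, 58, 65, 80, 81, 83, 84, 86, 89, 91}
dequeue next → 52; now {58, 65, 80, 81, 83, 84, 86, 89, 91}
insert 56 → {56, 58, 65, 80, 81, 83, 84, 86, 89, 91}
insert 82 → {56, 58, 65, 80, 81, 82, 83, 84, 86, 89, 91}
insert 62 → {56, 58, 62, 65, 80, 81, 82, 83, 84, 86, 89, 91}
dequeue next → 56; now {58, 62, 65, 80, 81, 82, 83, 84, 86, 89, 91}
insert 67 → {58, 62, 65, 67, 80, 81, 82, 83, 84, 86, 89, 91}
insert 55 → {55, 58, 62, 65, 67, 80, 81, 82, 83, 84, 86, 89, 91}
insert 87 → {55, 58, 62, 65, 67, 80, 81, 82, 83, 84, 86, 87, 89, 91}
insert 90 → {55, 58, 62, 65, 67, 80, 81, 82, 83, 84, 86, 87, 89, 90, 91}
dequeue next → 55; now {58, 62, 65, 67, 80, 81, 82, 83, 84, 86, 87, 89, 90, 91}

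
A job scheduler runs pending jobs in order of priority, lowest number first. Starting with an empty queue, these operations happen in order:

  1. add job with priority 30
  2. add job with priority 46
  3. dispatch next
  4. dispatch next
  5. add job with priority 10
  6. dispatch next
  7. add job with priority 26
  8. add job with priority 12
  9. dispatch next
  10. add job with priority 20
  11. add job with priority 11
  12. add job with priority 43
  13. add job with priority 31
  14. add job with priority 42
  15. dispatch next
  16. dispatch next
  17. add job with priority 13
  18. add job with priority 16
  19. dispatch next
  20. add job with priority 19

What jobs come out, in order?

insert 30 → {30}
insert 46 → {30, 46}
dispatch next → 30; now {46}
dispatch next → 46; now {}
insert 10 → {10}
dispatch next → 10; now {}
insert 26 → {26}
insert 12 → {12, 26}
dispatch next → 12; now {26}
insert 20 → {20, 26}
insert 11 → {11, 20, 26}
insert 43 → {11, 20, 26, 43}
insert 31 → {11, 20, 26, 31, 43}
insert 42 → {11, 20, 26, 31, 42, 43}
dispatch next → 11; now {20, 26, 31, 42, 43}
dispatch next → 20; now {26, 31, 42, 43}
insert 13 → {13, 26, 31, 42, 43}
insert 16 → {13, 16, 26, 31, 42, 43}
dispatch next → 13; now {16, 26, 31, 42, 43}
insert 19 → {16, 19, 26, 31, 42, 43}

30, 46, 10, 12, 11, 20, 13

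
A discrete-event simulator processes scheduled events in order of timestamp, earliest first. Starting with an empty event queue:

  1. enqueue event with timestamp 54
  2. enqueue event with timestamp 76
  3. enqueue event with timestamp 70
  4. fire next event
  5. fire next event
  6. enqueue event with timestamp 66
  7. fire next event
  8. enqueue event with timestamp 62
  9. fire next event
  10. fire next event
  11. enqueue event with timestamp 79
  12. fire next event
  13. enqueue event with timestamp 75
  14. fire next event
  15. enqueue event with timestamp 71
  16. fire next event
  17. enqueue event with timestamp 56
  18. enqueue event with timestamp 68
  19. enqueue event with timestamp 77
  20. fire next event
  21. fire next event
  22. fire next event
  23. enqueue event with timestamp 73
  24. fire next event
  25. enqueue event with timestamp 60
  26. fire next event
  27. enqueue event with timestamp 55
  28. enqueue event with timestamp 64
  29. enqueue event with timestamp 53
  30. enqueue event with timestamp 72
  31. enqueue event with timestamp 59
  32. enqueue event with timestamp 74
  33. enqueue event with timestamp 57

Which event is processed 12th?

insert 54 → {54}
insert 76 → {54, 76}
insert 70 → {54, 70, 76}
fire next event → 54; now {70, 76}
fire next event → 70; now {76}
insert 66 → {66, 76}
fire next event → 66; now {76}
insert 62 → {62, 76}
fire next event → 62; now {76}
fire next event → 76; now {}
insert 79 → {79}
fire next event → 79; now {}
insert 75 → {75}
fire next event → 75; now {}
insert 71 → {71}
fire next event → 71; now {}
insert 56 → {56}
insert 68 → {56, 68}
insert 77 → {56, 68, 77}
fire next event → 56; now {68, 77}
fire next event → 68; now {77}
fire next event → 77; now {}
insert 73 → {73}
fire next event → 73; now {}
insert 60 → {60}
fire next event → 60; now {}
insert 55 → {55}
insert 64 → {55, 64}
insert 53 → {53, 55, 64}
insert 72 → {53, 55, 64, 72}
insert 59 → {53, 55, 59, 64, 72}
insert 74 → {53, 55, 59, 64, 72, 74}
insert 57 → {53, 55, 57, 59, 64, 72, 74}

73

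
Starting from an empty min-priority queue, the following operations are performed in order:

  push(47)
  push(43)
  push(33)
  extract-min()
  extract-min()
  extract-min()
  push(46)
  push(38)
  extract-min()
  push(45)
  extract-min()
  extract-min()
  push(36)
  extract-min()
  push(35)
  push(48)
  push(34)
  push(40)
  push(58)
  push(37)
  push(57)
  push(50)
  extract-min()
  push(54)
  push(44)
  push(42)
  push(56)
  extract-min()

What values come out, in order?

insert 47 → {47}
insert 43 → {43, 47}
insert 33 → {33, 43, 47}
extract-min → 33; now {43, 47}
extract-min → 43; now {47}
extract-min → 47; now {}
insert 46 → {46}
insert 38 → {38, 46}
extract-min → 38; now {46}
insert 45 → {45, 46}
extract-min → 45; now {46}
extract-min → 46; now {}
insert 36 → {36}
extract-min → 36; now {}
insert 35 → {35}
insert 48 → {35, 48}
insert 34 → {34, 35, 48}
insert 40 → {34, 35, 40, 48}
insert 58 → {34, 35, 40, 48, 58}
insert 37 → {34, 35, 37, 40, 48, 58}
insert 57 → {34, 35, 37, 40, 48, 57, 58}
insert 50 → {34, 35, 37, 40, 48, 50, 57, 58}
extract-min → 34; now {35, 37, 40, 48, 50, 57, 58}
insert 54 → {35, 37, 40, 48, 50, 54, 57, 58}
insert 44 → {35, 37, 40, 44, 48, 50, 54, 57, 58}
insert 42 → {35, 37, 40, 42, 44, 48, 50, 54, 57, 58}
insert 56 → {35, 37, 40, 42, 44, 48, 50, 54, 56, 57, 58}
extract-min → 35; now {37, 40, 42, 44, 48, 50, 54, 56, 57, 58}

33, 43, 47, 38, 45, 46, 36, 34, 35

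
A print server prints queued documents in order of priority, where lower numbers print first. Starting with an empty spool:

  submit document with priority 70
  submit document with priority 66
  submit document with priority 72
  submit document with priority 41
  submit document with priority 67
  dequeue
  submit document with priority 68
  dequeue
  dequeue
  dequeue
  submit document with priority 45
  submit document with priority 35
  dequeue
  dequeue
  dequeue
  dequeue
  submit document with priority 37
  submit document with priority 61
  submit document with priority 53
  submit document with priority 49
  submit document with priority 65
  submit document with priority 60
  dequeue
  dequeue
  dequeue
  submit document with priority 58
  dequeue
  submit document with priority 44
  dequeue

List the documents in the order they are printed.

41 → 66 → 67 → 68 → 35 → 45 → 70 → 72 → 37 → 49 → 53 → 58 → 44

insert 70 → {70}
insert 66 → {66, 70}
insert 72 → {66, 70, 72}
insert 41 → {41, 66, 70, 72}
insert 67 → {41, 66, 67, 70, 72}
dequeue → 41; now {66, 67, 70, 72}
insert 68 → {66, 67, 68, 70, 72}
dequeue → 66; now {67, 68, 70, 72}
dequeue → 67; now {68, 70, 72}
dequeue → 68; now {70, 72}
insert 45 → {45, 70, 72}
insert 35 → {35, 45, 70, 72}
dequeue → 35; now {45, 70, 72}
dequeue → 45; now {70, 72}
dequeue → 70; now {72}
dequeue → 72; now {}
insert 37 → {37}
insert 61 → {37, 61}
insert 53 → {37, 53, 61}
insert 49 → {37, 49, 53, 61}
insert 65 → {37, 49, 53, 61, 65}
insert 60 → {37, 49, 53, 60, 61, 65}
dequeue → 37; now {49, 53, 60, 61, 65}
dequeue → 49; now {53, 60, 61, 65}
dequeue → 53; now {60, 61, 65}
insert 58 → {58, 60, 61, 65}
dequeue → 58; now {60, 61, 65}
insert 44 → {44, 60, 61, 65}
dequeue → 44; now {60, 61, 65}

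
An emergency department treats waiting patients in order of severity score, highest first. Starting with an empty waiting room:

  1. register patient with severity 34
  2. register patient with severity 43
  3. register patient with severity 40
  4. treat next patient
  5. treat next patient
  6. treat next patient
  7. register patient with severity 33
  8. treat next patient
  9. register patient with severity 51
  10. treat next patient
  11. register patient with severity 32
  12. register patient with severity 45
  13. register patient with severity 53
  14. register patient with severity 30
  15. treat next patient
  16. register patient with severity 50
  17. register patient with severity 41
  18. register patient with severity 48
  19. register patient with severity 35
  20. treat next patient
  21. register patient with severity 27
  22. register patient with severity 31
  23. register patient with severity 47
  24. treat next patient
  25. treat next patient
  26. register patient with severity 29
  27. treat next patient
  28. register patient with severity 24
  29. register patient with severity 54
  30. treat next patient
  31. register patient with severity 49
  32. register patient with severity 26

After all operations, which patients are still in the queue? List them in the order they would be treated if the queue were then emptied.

49 → 41 → 35 → 32 → 31 → 30 → 29 → 27 → 26 → 24

insert 34 → {34}
insert 43 → {43, 34}
insert 40 → {43, 40, 34}
treat next patient → 43; now {40, 34}
treat next patient → 40; now {34}
treat next patient → 34; now {}
insert 33 → {33}
treat next patient → 33; now {}
insert 51 → {51}
treat next patient → 51; now {}
insert 32 → {32}
insert 45 → {45, 32}
insert 53 → {53, 45, 32}
insert 30 → {53, 45, 32, 30}
treat next patient → 53; now {45, 32, 30}
insert 50 → {50, 45, 32, 30}
insert 41 → {50, 45, 41, 32, 30}
insert 48 → {50, 48, 45, 41, 32, 30}
insert 35 → {50, 48, 45, 41, 35, 32, 30}
treat next patient → 50; now {48, 45, 41, 35, 32, 30}
insert 27 → {48, 45, 41, 35, 32, 30, 27}
insert 31 → {48, 45, 41, 35, 32, 31, 30, 27}
insert 47 → {48, 47, 45, 41, 35, 32, 31, 30, 27}
treat next patient → 48; now {47, 45, 41, 35, 32, 31, 30, 27}
treat next patient → 47; now {45, 41, 35, 32, 31, 30, 27}
insert 29 → {45, 41, 35, 32, 31, 30, 29, 27}
treat next patient → 45; now {41, 35, 32, 31, 30, 29, 27}
insert 24 → {41, 35, 32, 31, 30, 29, 27, 24}
insert 54 → {54, 41, 35, 32, 31, 30, 29, 27, 24}
treat next patient → 54; now {41, 35, 32, 31, 30, 29, 27, 24}
insert 49 → {49, 41, 35, 32, 31, 30, 29, 27, 24}
insert 26 → {49, 41, 35, 32, 31, 30, 29, 27, 26, 24}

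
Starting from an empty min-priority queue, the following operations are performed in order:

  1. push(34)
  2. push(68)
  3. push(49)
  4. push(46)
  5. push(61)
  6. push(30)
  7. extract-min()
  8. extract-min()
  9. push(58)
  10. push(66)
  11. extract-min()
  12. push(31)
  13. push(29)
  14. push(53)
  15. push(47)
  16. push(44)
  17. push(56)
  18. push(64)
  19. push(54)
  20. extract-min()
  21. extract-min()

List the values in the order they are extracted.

insert 34 → {34}
insert 68 → {34, 68}
insert 49 → {34, 49, 68}
insert 46 → {34, 46, 49, 68}
insert 61 → {34, 46, 49, 61, 68}
insert 30 → {30, 34, 46, 49, 61, 68}
extract-min → 30; now {34, 46, 49, 61, 68}
extract-min → 34; now {46, 49, 61, 68}
insert 58 → {46, 49, 58, 61, 68}
insert 66 → {46, 49, 58, 61, 66, 68}
extract-min → 46; now {49, 58, 61, 66, 68}
insert 31 → {31, 49, 58, 61, 66, 68}
insert 29 → {29, 31, 49, 58, 61, 66, 68}
insert 53 → {29, 31, 49, 53, 58, 61, 66, 68}
insert 47 → {29, 31, 47, 49, 53, 58, 61, 66, 68}
insert 44 → {29, 31, 44, 47, 49, 53, 58, 61, 66, 68}
insert 56 → {29, 31, 44, 47, 49, 53, 56, 58, 61, 66, 68}
insert 64 → {29, 31, 44, 47, 49, 53, 56, 58, 61, 64, 66, 68}
insert 54 → {29, 31, 44, 47, 49, 53, 54, 56, 58, 61, 64, 66, 68}
extract-min → 29; now {31, 44, 47, 49, 53, 54, 56, 58, 61, 64, 66, 68}
extract-min → 31; now {44, 47, 49, 53, 54, 56, 58, 61, 64, 66, 68}

30 → 34 → 46 → 29 → 31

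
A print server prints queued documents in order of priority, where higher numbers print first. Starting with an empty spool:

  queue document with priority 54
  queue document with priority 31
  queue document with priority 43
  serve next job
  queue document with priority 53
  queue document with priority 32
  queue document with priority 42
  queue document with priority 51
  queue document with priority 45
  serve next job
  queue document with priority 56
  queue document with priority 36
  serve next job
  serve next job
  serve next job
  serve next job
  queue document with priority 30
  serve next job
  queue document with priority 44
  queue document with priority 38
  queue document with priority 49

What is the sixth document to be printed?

43

insert 54 → {54}
insert 31 → {54, 31}
insert 43 → {54, 43, 31}
serve next job → 54; now {43, 31}
insert 53 → {53, 43, 31}
insert 32 → {53, 43, 32, 31}
insert 42 → {53, 43, 42, 32, 31}
insert 51 → {53, 51, 43, 42, 32, 31}
insert 45 → {53, 51, 45, 43, 42, 32, 31}
serve next job → 53; now {51, 45, 43, 42, 32, 31}
insert 56 → {56, 51, 45, 43, 42, 32, 31}
insert 36 → {56, 51, 45, 43, 42, 36, 32, 31}
serve next job → 56; now {51, 45, 43, 42, 36, 32, 31}
serve next job → 51; now {45, 43, 42, 36, 32, 31}
serve next job → 45; now {43, 42, 36, 32, 31}
serve next job → 43; now {42, 36, 32, 31}
insert 30 → {42, 36, 32, 31, 30}
serve next job → 42; now {36, 32, 31, 30}
insert 44 → {44, 36, 32, 31, 30}
insert 38 → {44, 38, 36, 32, 31, 30}
insert 49 → {49, 44, 38, 36, 32, 31, 30}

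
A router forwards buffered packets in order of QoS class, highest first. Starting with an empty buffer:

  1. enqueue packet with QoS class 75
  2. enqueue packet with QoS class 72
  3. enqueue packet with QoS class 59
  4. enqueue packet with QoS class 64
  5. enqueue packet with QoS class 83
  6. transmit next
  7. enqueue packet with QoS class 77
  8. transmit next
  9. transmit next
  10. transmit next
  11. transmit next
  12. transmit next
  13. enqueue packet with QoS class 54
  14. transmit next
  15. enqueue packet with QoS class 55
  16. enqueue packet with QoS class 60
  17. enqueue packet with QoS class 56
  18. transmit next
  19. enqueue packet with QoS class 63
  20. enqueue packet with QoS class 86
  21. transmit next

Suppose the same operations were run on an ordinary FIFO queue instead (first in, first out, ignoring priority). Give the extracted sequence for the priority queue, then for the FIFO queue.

priority queue: 83 → 77 → 75 → 72 → 64 → 59 → 54 → 60 → 86; FIFO queue: [75, 72, 59, 64, 83, 77, 54, 55, 60]

insert 75 → {75}
insert 72 → {75, 72}
insert 59 → {75, 72, 59}
insert 64 → {75, 72, 64, 59}
insert 83 → {83, 75, 72, 64, 59}
transmit next → 83; now {75, 72, 64, 59}
insert 77 → {77, 75, 72, 64, 59}
transmit next → 77; now {75, 72, 64, 59}
transmit next → 75; now {72, 64, 59}
transmit next → 72; now {64, 59}
transmit next → 64; now {59}
transmit next → 59; now {}
insert 54 → {54}
transmit next → 54; now {}
insert 55 → {55}
insert 60 → {60, 55}
insert 56 → {60, 56, 55}
transmit next → 60; now {56, 55}
insert 63 → {63, 56, 55}
insert 86 → {86, 63, 56, 55}
transmit next → 86; now {63, 56, 55}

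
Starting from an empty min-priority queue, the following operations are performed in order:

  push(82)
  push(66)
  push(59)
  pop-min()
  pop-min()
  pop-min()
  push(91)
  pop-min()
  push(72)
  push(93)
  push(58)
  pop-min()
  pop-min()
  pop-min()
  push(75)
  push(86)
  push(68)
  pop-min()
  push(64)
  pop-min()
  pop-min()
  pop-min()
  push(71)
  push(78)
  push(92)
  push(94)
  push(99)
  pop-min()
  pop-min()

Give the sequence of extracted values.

59 → 66 → 82 → 91 → 58 → 72 → 93 → 68 → 64 → 75 → 86 → 71 → 78

insert 82 → {82}
insert 66 → {66, 82}
insert 59 → {59, 66, 82}
pop-min → 59; now {66, 82}
pop-min → 66; now {82}
pop-min → 82; now {}
insert 91 → {91}
pop-min → 91; now {}
insert 72 → {72}
insert 93 → {72, 93}
insert 58 → {58, 72, 93}
pop-min → 58; now {72, 93}
pop-min → 72; now {93}
pop-min → 93; now {}
insert 75 → {75}
insert 86 → {75, 86}
insert 68 → {68, 75, 86}
pop-min → 68; now {75, 86}
insert 64 → {64, 75, 86}
pop-min → 64; now {75, 86}
pop-min → 75; now {86}
pop-min → 86; now {}
insert 71 → {71}
insert 78 → {71, 78}
insert 92 → {71, 78, 92}
insert 94 → {71, 78, 92, 94}
insert 99 → {71, 78, 92, 94, 99}
pop-min → 71; now {78, 92, 94, 99}
pop-min → 78; now {92, 94, 99}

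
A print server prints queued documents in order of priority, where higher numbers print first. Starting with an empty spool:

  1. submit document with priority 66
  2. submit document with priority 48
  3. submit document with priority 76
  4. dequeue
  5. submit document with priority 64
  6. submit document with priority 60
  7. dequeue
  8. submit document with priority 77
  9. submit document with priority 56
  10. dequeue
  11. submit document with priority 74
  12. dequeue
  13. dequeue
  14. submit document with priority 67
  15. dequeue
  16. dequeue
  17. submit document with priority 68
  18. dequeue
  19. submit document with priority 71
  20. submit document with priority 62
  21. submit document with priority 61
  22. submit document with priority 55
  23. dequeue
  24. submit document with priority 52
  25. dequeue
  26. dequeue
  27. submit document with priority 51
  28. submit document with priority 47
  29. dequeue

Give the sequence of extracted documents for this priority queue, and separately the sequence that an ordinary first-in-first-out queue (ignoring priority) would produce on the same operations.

insert 66 → {66}
insert 48 → {66, 48}
insert 76 → {76, 66, 48}
dequeue → 76; now {66, 48}
insert 64 → {66, 64, 48}
insert 60 → {66, 64, 60, 48}
dequeue → 66; now {64, 60, 48}
insert 77 → {77, 64, 60, 48}
insert 56 → {77, 64, 60, 56, 48}
dequeue → 77; now {64, 60, 56, 48}
insert 74 → {74, 64, 60, 56, 48}
dequeue → 74; now {64, 60, 56, 48}
dequeue → 64; now {60, 56, 48}
insert 67 → {67, 60, 56, 48}
dequeue → 67; now {60, 56, 48}
dequeue → 60; now {56, 48}
insert 68 → {68, 56, 48}
dequeue → 68; now {56, 48}
insert 71 → {71, 56, 48}
insert 62 → {71, 62, 56, 48}
insert 61 → {71, 62, 61, 56, 48}
insert 55 → {71, 62, 61, 56, 55, 48}
dequeue → 71; now {62, 61, 56, 55, 48}
insert 52 → {62, 61, 56, 55, 52, 48}
dequeue → 62; now {61, 56, 55, 52, 48}
dequeue → 61; now {56, 55, 52, 48}
insert 51 → {56, 55, 52, 51, 48}
insert 47 → {56, 55, 52, 51, 48, 47}
dequeue → 56; now {55, 52, 51, 48, 47}

priority queue: [76, 66, 77, 74, 64, 67, 60, 68, 71, 62, 61, 56]; FIFO queue: [66, 48, 76, 64, 60, 77, 56, 74, 67, 68, 71, 62]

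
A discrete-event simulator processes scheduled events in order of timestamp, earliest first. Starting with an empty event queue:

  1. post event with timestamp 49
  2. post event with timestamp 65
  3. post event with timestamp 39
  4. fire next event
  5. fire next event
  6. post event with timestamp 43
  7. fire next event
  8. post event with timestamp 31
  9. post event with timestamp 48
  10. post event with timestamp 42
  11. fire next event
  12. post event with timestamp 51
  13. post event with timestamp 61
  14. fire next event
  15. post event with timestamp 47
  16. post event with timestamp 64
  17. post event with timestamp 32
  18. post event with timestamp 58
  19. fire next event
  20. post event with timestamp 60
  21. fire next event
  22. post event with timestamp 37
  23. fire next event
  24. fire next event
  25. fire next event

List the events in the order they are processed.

insert 49 → {49}
insert 65 → {49, 65}
insert 39 → {39, 49, 65}
fire next event → 39; now {49, 65}
fire next event → 49; now {65}
insert 43 → {43, 65}
fire next event → 43; now {65}
insert 31 → {31, 65}
insert 48 → {31, 48, 65}
insert 42 → {31, 42, 48, 65}
fire next event → 31; now {42, 48, 65}
insert 51 → {42, 48, 51, 65}
insert 61 → {42, 48, 51, 61, 65}
fire next event → 42; now {48, 51, 61, 65}
insert 47 → {47, 48, 51, 61, 65}
insert 64 → {47, 48, 51, 61, 64, 65}
insert 32 → {32, 47, 48, 51, 61, 64, 65}
insert 58 → {32, 47, 48, 51, 58, 61, 64, 65}
fire next event → 32; now {47, 48, 51, 58, 61, 64, 65}
insert 60 → {47, 48, 51, 58, 60, 61, 64, 65}
fire next event → 47; now {48, 51, 58, 60, 61, 64, 65}
insert 37 → {37, 48, 51, 58, 60, 61, 64, 65}
fire next event → 37; now {48, 51, 58, 60, 61, 64, 65}
fire next event → 48; now {51, 58, 60, 61, 64, 65}
fire next event → 51; now {58, 60, 61, 64, 65}

39 → 49 → 43 → 31 → 42 → 32 → 47 → 37 → 48 → 51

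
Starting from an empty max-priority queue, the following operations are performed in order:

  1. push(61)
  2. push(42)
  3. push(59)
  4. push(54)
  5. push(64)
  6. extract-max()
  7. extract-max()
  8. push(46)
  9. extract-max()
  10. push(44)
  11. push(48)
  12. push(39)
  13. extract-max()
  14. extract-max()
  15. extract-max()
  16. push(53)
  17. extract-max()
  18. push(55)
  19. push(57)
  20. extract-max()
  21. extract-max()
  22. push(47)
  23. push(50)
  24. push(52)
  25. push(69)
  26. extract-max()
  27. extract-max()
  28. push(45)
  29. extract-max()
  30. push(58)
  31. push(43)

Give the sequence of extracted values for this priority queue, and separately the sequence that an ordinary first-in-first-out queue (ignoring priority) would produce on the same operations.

priority queue: [64, 61, 59, 54, 48, 46, 53, 57, 55, 69, 52, 50]; FIFO queue: 61, 42, 59, 54, 64, 46, 44, 48, 39, 53, 55, 57

insert 61 → {61}
insert 42 → {61, 42}
insert 59 → {61, 59, 42}
insert 54 → {61, 59, 54, 42}
insert 64 → {64, 61, 59, 54, 42}
extract-max → 64; now {61, 59, 54, 42}
extract-max → 61; now {59, 54, 42}
insert 46 → {59, 54, 46, 42}
extract-max → 59; now {54, 46, 42}
insert 44 → {54, 46, 44, 42}
insert 48 → {54, 48, 46, 44, 42}
insert 39 → {54, 48, 46, 44, 42, 39}
extract-max → 54; now {48, 46, 44, 42, 39}
extract-max → 48; now {46, 44, 42, 39}
extract-max → 46; now {44, 42, 39}
insert 53 → {53, 44, 42, 39}
extract-max → 53; now {44, 42, 39}
insert 55 → {55, 44, 42, 39}
insert 57 → {57, 55, 44, 42, 39}
extract-max → 57; now {55, 44, 42, 39}
extract-max → 55; now {44, 42, 39}
insert 47 → {47, 44, 42, 39}
insert 50 → {50, 47, 44, 42, 39}
insert 52 → {52, 50, 47, 44, 42, 39}
insert 69 → {69, 52, 50, 47, 44, 42, 39}
extract-max → 69; now {52, 50, 47, 44, 42, 39}
extract-max → 52; now {50, 47, 44, 42, 39}
insert 45 → {50, 47, 45, 44, 42, 39}
extract-max → 50; now {47, 45, 44, 42, 39}
insert 58 → {58, 47, 45, 44, 42, 39}
insert 43 → {58, 47, 45, 44, 43, 42, 39}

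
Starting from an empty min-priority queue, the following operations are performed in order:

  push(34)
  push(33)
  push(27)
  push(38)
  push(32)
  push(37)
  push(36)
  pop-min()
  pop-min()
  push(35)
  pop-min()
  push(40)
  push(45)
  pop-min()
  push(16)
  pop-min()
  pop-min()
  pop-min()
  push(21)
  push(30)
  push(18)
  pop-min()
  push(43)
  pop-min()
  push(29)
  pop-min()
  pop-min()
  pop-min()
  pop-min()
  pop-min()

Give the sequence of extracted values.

27, 32, 33, 34, 16, 35, 36, 18, 21, 29, 30, 37, 38, 40

insert 34 → {34}
insert 33 → {33, 34}
insert 27 → {27, 33, 34}
insert 38 → {27, 33, 34, 38}
insert 32 → {27, 32, 33, 34, 38}
insert 37 → {27, 32, 33, 34, 37, 38}
insert 36 → {27, 32, 33, 34, 36, 37, 38}
pop-min → 27; now {32, 33, 34, 36, 37, 38}
pop-min → 32; now {33, 34, 36, 37, 38}
insert 35 → {33, 34, 35, 36, 37, 38}
pop-min → 33; now {34, 35, 36, 37, 38}
insert 40 → {34, 35, 36, 37, 38, 40}
insert 45 → {34, 35, 36, 37, 38, 40, 45}
pop-min → 34; now {35, 36, 37, 38, 40, 45}
insert 16 → {16, 35, 36, 37, 38, 40, 45}
pop-min → 16; now {35, 36, 37, 38, 40, 45}
pop-min → 35; now {36, 37, 38, 40, 45}
pop-min → 36; now {37, 38, 40, 45}
insert 21 → {21, 37, 38, 40, 45}
insert 30 → {21, 30, 37, 38, 40, 45}
insert 18 → {18, 21, 30, 37, 38, 40, 45}
pop-min → 18; now {21, 30, 37, 38, 40, 45}
insert 43 → {21, 30, 37, 38, 40, 43, 45}
pop-min → 21; now {30, 37, 38, 40, 43, 45}
insert 29 → {29, 30, 37, 38, 40, 43, 45}
pop-min → 29; now {30, 37, 38, 40, 43, 45}
pop-min → 30; now {37, 38, 40, 43, 45}
pop-min → 37; now {38, 40, 43, 45}
pop-min → 38; now {40, 43, 45}
pop-min → 40; now {43, 45}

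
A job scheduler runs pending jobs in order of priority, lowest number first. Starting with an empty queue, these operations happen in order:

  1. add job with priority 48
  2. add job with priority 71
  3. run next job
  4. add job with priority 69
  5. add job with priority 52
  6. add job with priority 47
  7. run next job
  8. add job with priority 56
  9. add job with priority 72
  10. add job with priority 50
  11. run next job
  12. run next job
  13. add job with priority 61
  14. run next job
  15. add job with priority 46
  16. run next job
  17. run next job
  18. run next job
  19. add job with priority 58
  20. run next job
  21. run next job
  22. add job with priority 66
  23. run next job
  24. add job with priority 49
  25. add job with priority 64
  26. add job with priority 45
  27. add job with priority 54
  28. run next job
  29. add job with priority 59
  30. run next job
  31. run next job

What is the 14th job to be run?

54

insert 48 → {48}
insert 71 → {48, 71}
run next job → 48; now {71}
insert 69 → {69, 71}
insert 52 → {52, 69, 71}
insert 47 → {47, 52, 69, 71}
run next job → 47; now {52, 69, 71}
insert 56 → {52, 56, 69, 71}
insert 72 → {52, 56, 69, 71, 72}
insert 50 → {50, 52, 56, 69, 71, 72}
run next job → 50; now {52, 56, 69, 71, 72}
run next job → 52; now {56, 69, 71, 72}
insert 61 → {56, 61, 69, 71, 72}
run next job → 56; now {61, 69, 71, 72}
insert 46 → {46, 61, 69, 71, 72}
run next job → 46; now {61, 69, 71, 72}
run next job → 61; now {69, 71, 72}
run next job → 69; now {71, 72}
insert 58 → {58, 71, 72}
run next job → 58; now {71, 72}
run next job → 71; now {72}
insert 66 → {66, 72}
run next job → 66; now {72}
insert 49 → {49, 72}
insert 64 → {49, 64, 72}
insert 45 → {45, 49, 64, 72}
insert 54 → {45, 49, 54, 64, 72}
run next job → 45; now {49, 54, 64, 72}
insert 59 → {49, 54, 59, 64, 72}
run next job → 49; now {54, 59, 64, 72}
run next job → 54; now {59, 64, 72}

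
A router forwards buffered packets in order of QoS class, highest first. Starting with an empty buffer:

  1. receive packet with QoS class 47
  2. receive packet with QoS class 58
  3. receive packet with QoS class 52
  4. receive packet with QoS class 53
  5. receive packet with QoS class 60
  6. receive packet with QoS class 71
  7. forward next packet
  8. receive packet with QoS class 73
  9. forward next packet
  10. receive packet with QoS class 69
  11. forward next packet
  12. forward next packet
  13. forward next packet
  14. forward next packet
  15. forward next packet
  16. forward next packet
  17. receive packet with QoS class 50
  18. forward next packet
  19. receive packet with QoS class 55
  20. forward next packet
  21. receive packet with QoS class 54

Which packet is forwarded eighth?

47

insert 47 → {47}
insert 58 → {58, 47}
insert 52 → {58, 52, 47}
insert 53 → {58, 53, 52, 47}
insert 60 → {60, 58, 53, 52, 47}
insert 71 → {71, 60, 58, 53, 52, 47}
forward next packet → 71; now {60, 58, 53, 52, 47}
insert 73 → {73, 60, 58, 53, 52, 47}
forward next packet → 73; now {60, 58, 53, 52, 47}
insert 69 → {69, 60, 58, 53, 52, 47}
forward next packet → 69; now {60, 58, 53, 52, 47}
forward next packet → 60; now {58, 53, 52, 47}
forward next packet → 58; now {53, 52, 47}
forward next packet → 53; now {52, 47}
forward next packet → 52; now {47}
forward next packet → 47; now {}
insert 50 → {50}
forward next packet → 50; now {}
insert 55 → {55}
forward next packet → 55; now {}
insert 54 → {54}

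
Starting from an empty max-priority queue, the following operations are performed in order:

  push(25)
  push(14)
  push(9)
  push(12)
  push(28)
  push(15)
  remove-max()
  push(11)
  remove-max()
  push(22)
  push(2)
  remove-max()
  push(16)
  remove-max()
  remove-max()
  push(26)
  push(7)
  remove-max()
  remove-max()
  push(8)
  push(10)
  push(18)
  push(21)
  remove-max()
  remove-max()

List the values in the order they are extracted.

insert 25 → {25}
insert 14 → {25, 14}
insert 9 → {25, 14, 9}
insert 12 → {25, 14, 12, 9}
insert 28 → {28, 25, 14, 12, 9}
insert 15 → {28, 25, 15, 14, 12, 9}
remove-max → 28; now {25, 15, 14, 12, 9}
insert 11 → {25, 15, 14, 12, 11, 9}
remove-max → 25; now {15, 14, 12, 11, 9}
insert 22 → {22, 15, 14, 12, 11, 9}
insert 2 → {22, 15, 14, 12, 11, 9, 2}
remove-max → 22; now {15, 14, 12, 11, 9, 2}
insert 16 → {16, 15, 14, 12, 11, 9, 2}
remove-max → 16; now {15, 14, 12, 11, 9, 2}
remove-max → 15; now {14, 12, 11, 9, 2}
insert 26 → {26, 14, 12, 11, 9, 2}
insert 7 → {26, 14, 12, 11, 9, 7, 2}
remove-max → 26; now {14, 12, 11, 9, 7, 2}
remove-max → 14; now {12, 11, 9, 7, 2}
insert 8 → {12, 11, 9, 8, 7, 2}
insert 10 → {12, 11, 10, 9, 8, 7, 2}
insert 18 → {18, 12, 11, 10, 9, 8, 7, 2}
insert 21 → {21, 18, 12, 11, 10, 9, 8, 7, 2}
remove-max → 21; now {18, 12, 11, 10, 9, 8, 7, 2}
remove-max → 18; now {12, 11, 10, 9, 8, 7, 2}

[28, 25, 22, 16, 15, 26, 14, 21, 18]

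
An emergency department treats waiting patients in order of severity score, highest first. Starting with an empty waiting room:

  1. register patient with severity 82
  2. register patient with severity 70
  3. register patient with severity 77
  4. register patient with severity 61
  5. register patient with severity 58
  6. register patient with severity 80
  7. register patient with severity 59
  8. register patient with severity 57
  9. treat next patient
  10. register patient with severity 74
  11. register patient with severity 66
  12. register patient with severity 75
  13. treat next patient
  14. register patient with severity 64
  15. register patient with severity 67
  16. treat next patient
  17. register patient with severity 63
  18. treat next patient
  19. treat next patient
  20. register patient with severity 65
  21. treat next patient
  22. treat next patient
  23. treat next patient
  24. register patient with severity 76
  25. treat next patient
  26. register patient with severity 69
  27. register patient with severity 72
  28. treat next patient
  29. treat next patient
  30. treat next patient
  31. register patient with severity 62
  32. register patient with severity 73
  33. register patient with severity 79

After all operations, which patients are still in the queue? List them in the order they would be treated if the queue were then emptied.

79 → 73 → 64 → 63 → 62 → 61 → 59 → 58 → 57

insert 82 → {82}
insert 70 → {82, 70}
insert 77 → {82, 77, 70}
insert 61 → {82, 77, 70, 61}
insert 58 → {82, 77, 70, 61, 58}
insert 80 → {82, 80, 77, 70, 61, 58}
insert 59 → {82, 80, 77, 70, 61, 59, 58}
insert 57 → {82, 80, 77, 70, 61, 59, 58, 57}
treat next patient → 82; now {80, 77, 70, 61, 59, 58, 57}
insert 74 → {80, 77, 74, 70, 61, 59, 58, 57}
insert 66 → {80, 77, 74, 70, 66, 61, 59, 58, 57}
insert 75 → {80, 77, 75, 74, 70, 66, 61, 59, 58, 57}
treat next patient → 80; now {77, 75, 74, 70, 66, 61, 59, 58, 57}
insert 64 → {77, 75, 74, 70, 66, 64, 61, 59, 58, 57}
insert 67 → {77, 75, 74, 70, 67, 66, 64, 61, 59, 58, 57}
treat next patient → 77; now {75, 74, 70, 67, 66, 64, 61, 59, 58, 57}
insert 63 → {75, 74, 70, 67, 66, 64, 63, 61, 59, 58, 57}
treat next patient → 75; now {74, 70, 67, 66, 64, 63, 61, 59, 58, 57}
treat next patient → 74; now {70, 67, 66, 64, 63, 61, 59, 58, 57}
insert 65 → {70, 67, 66, 65, 64, 63, 61, 59, 58, 57}
treat next patient → 70; now {67, 66, 65, 64, 63, 61, 59, 58, 57}
treat next patient → 67; now {66, 65, 64, 63, 61, 59, 58, 57}
treat next patient → 66; now {65, 64, 63, 61, 59, 58, 57}
insert 76 → {76, 65, 64, 63, 61, 59, 58, 57}
treat next patient → 76; now {65, 64, 63, 61, 59, 58, 57}
insert 69 → {69, 65, 64, 63, 61, 59, 58, 57}
insert 72 → {72, 69, 65, 64, 63, 61, 59, 58, 57}
treat next patient → 72; now {69, 65, 64, 63, 61, 59, 58, 57}
treat next patient → 69; now {65, 64, 63, 61, 59, 58, 57}
treat next patient → 65; now {64, 63, 61, 59, 58, 57}
insert 62 → {64, 63, 62, 61, 59, 58, 57}
insert 73 → {73, 64, 63, 62, 61, 59, 58, 57}
insert 79 → {79, 73, 64, 63, 62, 61, 59, 58, 57}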